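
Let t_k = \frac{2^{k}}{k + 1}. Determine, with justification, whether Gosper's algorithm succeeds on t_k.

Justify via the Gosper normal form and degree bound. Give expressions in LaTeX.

The ratio is 2*(k + 1)/(k + 2).
Normal form (A,B,C) = (2*k + 2, k + 2, 1).
Need (2*k + 2)·f(k+1) − (k + 1)·f(k) = 1.
From deg A=1, deg B=1, deg C=0: d=-1.
deg f ≤ -1 is impossible — no certificate.

No — t_k has no hypergeometric antidifference.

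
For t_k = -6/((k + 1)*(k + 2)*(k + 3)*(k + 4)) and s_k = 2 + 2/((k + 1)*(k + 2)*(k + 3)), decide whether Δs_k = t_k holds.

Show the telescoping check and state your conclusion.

s_(k+1) = 2 + 2/((k + 2)*(k + 3)*(k + 4))
s_(k+1) − s_k = -6/((k + 1)*(k + 2)*(k + 3)*(k + 4))
(s_(k+1) − s_k) − t_k = 0

Valid: the claim telescopes to t_k.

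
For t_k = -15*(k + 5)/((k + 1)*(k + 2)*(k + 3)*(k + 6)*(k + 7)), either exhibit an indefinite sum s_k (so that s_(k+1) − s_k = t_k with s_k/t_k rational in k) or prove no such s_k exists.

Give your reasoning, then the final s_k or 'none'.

Ratio r(k) = (k + 1)*(k + 6)**2/((k + 4)*(k + 5)*(k + 8)).
Normal form (A,B,C) = (k + 1, k + 8, k**3 + 14*k**2 + 65*k + 100).
Key eq: (k + 1)·f(k+1) = (k + 7)·f(k) + (k**3 + 14*k**2 + 65*k + 100).
d = 6 from the (1,1,3) case.
A polynomial solution: f(k) = k*(k + 3)*(k + 4)**2*(k + 5)**2/36.
So s_k = (B(k−1)f/C)·t_k = (k*(k + 3)*(k + 4)*(k + 7)/36)·t_k = 5*k*(-k**2 - 9*k - 20)/(12*(k**3 + 9*k**2 + 20*k + 12)).
Verify: 15*(-k - 5)/(k**5 + 19*k**4 + 131*k**3 + 401*k**2 + 540*k + 252) matches t_k.

s_k = 5*k*(-k**2 - 9*k - 20)/(12*(k**3 + 9*k**2 + 20*k + 12))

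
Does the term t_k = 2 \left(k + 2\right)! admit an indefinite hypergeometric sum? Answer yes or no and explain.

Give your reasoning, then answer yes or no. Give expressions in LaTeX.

r(k) = k + 3 after simplifying.
Gosper form: A/B · C(k+1)/C(k) with A=k + 3, B=1, C=1.
Key eq: (k + 3)·f(k+1) = (1)·f(k) + (1).
d = -1 from the (1,0,0) case.
Negative degree bound (-1): no f exists, t_k not Gosper-summable.

No — key equation has no polynomial f.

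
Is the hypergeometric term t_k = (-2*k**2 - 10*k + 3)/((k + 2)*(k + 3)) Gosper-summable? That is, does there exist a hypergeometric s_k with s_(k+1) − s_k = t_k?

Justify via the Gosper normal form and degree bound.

Compute t_(k+1)/t_k: get (k + 2)*(10*k + 2*(k + 1)**2 + 7)/((k + 4)*(2*k**2 + 10*k - 3)).
Gosper form: A/B · C(k+1)/C(k) with A=k + 2, B=k + 4, C=k**2 + 5*k - 3/2.
f must satisfy (k + 2)·f(k+1) − (k + 3)·f(k) = k**2 + 5*k - 3/2.
Degrees (1,1,2) ⇒ d ≤ 2.
Solve for f: f(k) = k*(4*k - 7)/4 (degree 2 ≤ 2).
Then R = B(k−1)f/C = k*(k + 3)*(4*k - 7)/(2*(2*k**2 + 10*k - 3)), so s_k = R(k)·t_k = k*(7 - 4*k)/(2*(k + 2)).
s_(k+1) − s_k = (-2*k**2 - 10*k + 3)/(k**2 + 5*k + 6) = t_k.

Yes. s_k = k*(7 - 4*k)/(2*(k + 2)).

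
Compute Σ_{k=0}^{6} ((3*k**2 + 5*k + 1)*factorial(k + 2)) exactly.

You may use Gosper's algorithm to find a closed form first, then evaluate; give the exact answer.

Σ = 6168968

Step 1: r(k) = (k + 3)*(5*k + 3*(k + 1)**2 + 6)/(3*k**2 + 5*k + 1).
Take A(k)=k + 3, B(k)=1, C(k)=k**2 + 5*k/3 + 1/3.
Set up (k + 3)·f(k+1) − (1)·f(k) − (k**2 + 5*k/3 + 1/3) = 0.
Degrees (1,0,2) ⇒ d ≤ 1.
Solving with deg f ≤ 1: f(k) = (3*k - 4)/3.
R(k) = B(k−1)·f(k)/C(k) = (3*k - 4)/(3*k**2 + 5*k + 1); s_k = R·t_k = (3*k - 4)*factorial(k + 2).
Check: Δs_k = (3*k**2 + 5*k + 1)*factorial(k + 2). ✓
Telescoping: Σ = s_(7) − s_(0) = 6168960 − (-8) = 6168968.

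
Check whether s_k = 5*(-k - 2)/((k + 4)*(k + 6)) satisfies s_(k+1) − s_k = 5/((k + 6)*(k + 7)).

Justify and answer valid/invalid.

Invalid: residual 10*(-2*k - 11)/(k**4 + 22*k**3 + 179*k**2 + 638*k + 840) ≠ 0.

s_(k+1) = 5*(-k - 3)/((k + 5)*(k + 7))
s_(k+1) − s_k = 5*(k**2 + 5*k - 2)/(k**4 + 22*k**3 + 179*k**2 + 638*k + 840)
(s_(k+1) − s_k) − t_k = 10*(-2*k - 11)/(k**4 + 22*k**3 + 179*k**2 + 638*k + 840)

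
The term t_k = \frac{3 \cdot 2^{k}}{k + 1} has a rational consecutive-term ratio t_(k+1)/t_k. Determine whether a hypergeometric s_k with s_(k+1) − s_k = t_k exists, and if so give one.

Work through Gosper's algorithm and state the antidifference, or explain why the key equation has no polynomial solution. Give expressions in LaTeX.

none (Gosper's algorithm certifies no s_k)

The ratio is 2*(k + 1)/(k + 2).
Normal form (A,B,C) = (2*k + 2, k + 2, 1).
f must satisfy (2*k + 2)·f(k+1) − (k + 1)·f(k) = 1.
d = -1 from the (1,1,0) case.
Negative degree bound (-1): no f exists, t_k not Gosper-summable.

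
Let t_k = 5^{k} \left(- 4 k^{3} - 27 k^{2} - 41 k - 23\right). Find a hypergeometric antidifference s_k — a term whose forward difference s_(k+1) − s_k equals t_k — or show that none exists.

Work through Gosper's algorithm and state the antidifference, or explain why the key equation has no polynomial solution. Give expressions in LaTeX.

t_(k+1)/t_k = 5*(4*k**3 + 39*k**2 + 107*k + 95)/(4*k**3 + 27*k**2 + 41*k + 23).
So A=5 and B=1, with C=k**3 + 27*k**2/4 + 41*k/4 + 23/4.
f must satisfy (5)·f(k+1) − (1)·f(k) = k**3 + 27*k**2/4 + 41*k/4 + 23/4.
From deg A=0, deg B=0, deg C=3: d=3.
Solving with deg f ≤ 3: f(k) = (k**3 + 3*k**2 - k + 2)/4.
R(k) = B(k−1)·f(k)/C(k) = (k**3 + 3*k**2 - k + 2)/(4*k**3 + 27*k**2 + 41*k + 23); s_k = R·t_k = 5**k*(-k**3 - 3*k**2 + k - 2).
Verify: 5**k*(-4*k**3 - 27*k**2 - 41*k - 23) matches t_k.

s_k = 5^{k} \left(- k^{3} - 3 k^{2} + k - 2\right)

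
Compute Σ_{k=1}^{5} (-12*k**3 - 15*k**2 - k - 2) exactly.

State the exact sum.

Σ = -3550

Step 1: r(k) = (12*k**3 + 51*k**2 + 67*k + 30)/(12*k**3 + 15*k**2 + k + 2).
Factor: A=1; B=1; C=k**3 + 5*k**2/4 + k/12 + 1/6.
Solve (1)·f(k+1) − (1)·f(k) = k**3 + 5*k**2/4 + k/12 + 1/6.
From deg A=0, deg B=0, deg C=3: d=4.
Solving with deg f ≤ 4: f(k) = k*(3*k**3 - k**2 - 4*k + 4)/12.
R(k) = B(k−1)·f(k)/C(k) = k*(3*k**3 - k**2 - 4*k + 4)/(12*k**3 + 15*k**2 + k + 2); s_k = R·t_k = k*(-3*k**3 + k**2 + 4*k - 4).
Check: Δs_k = -12*k**3 - 15*k**2 - k - 2. ✓
Telescoping: Σ = s_(6) − s_(1) = -3552 − (-2) = -3550.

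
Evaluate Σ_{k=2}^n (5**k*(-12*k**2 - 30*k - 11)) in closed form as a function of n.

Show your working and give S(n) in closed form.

Step 1: r(k) = 5*(12*k**2 + 54*k + 53)/(12*k**2 + 30*k + 11).
Factor: A=5; B=1; C=k**2 + 5*k/2 + 11/12.
Key eq: (5)·f(k+1) = (1)·f(k) + (k**2 + 5*k/2 + 11/12).
From deg A=0, deg B=0, deg C=2: d=2.
Solve for f: f(k) = (3*k**2 - 1)/12 (degree 2 ≤ 2).
R(k) = B(k−1)·f(k)/C(k) = (3*k**2 - 1)/(12*k**2 + 30*k + 11); s_k = R·t_k = 5**k*(1 - 3*k**2).
s_(k+1) − s_k = 5**k*(-12*k**2 - 30*k - 11) = t_k.
Σ_(k=2)^n t_k = s_(n+1) − s_(2) = (5**(n + 1)*(-3*n**2 - 6*n - 2)) − (-275), i.e. -15*5**n*n**2 - 30*5**n*n - 10*5**n + 275.

S(n) = -15*5**n*n**2 - 30*5**n*n - 10*5**n + 275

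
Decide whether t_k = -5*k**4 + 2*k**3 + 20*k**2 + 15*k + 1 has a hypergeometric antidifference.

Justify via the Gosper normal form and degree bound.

r(k) = (5*k**4 + 18*k**3 + 4*k**2 - 41*k - 33)/(5*k**4 - 2*k**3 - 20*k**2 - 15*k - 1) after simplifying.
So A=1 and B=1, with C=k**4 - 2*k**3/5 - 4*k**2 - 3*k - 1/5.
f must satisfy (1)·f(k+1) − (1)·f(k) = k**4 - 2*k**3/5 - 4*k**2 - 3*k - 1/5.
d = 5 from the (0,0,4) case.
A polynomial solution: f(k) = k*(k**4 - 3*k**3 - 4*k**2 + 2*k + 3)/5.
R(k) = B(k−1)·f(k)/C(k) = k*(k**4 - 3*k**3 - 4*k**2 + 2*k + 3)/(5*k**4 - 2*k**3 - 20*k**2 - 15*k - 1); s_k = R·t_k = k*(-k**4 + 3*k**3 + 4*k**2 - 2*k - 3).
Verify: -5*k**4 + 2*k**3 + 20*k**2 + 15*k + 1 matches t_k.

Yes. s_k = k*(-k**4 + 3*k**3 + 4*k**2 - 2*k - 3).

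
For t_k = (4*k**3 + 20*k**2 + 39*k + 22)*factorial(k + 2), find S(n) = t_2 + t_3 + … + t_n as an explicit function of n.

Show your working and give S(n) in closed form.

S(n) = 4*n**2*factorial(n + 3) + 12*n*factorial(n + 3) + 7*factorial(n + 3) - 552

Ratio r(k) = (4*k**4 + 44*k**3 + 187*k**2 + 358*k + 255)/(4*k**3 + 20*k**2 + 39*k + 22).
So A=k + 3 and B=1, with C=k**3 + 5*k**2 + 39*k/4 + 11/2.
Need (k + 3)·f(k+1) − (1)·f(k) = k**3 + 5*k**2 + 39*k/4 + 11/2.
Bound: deg f ≤ 2.
Solving with deg f ≤ 2: f(k) = (4*k**2 + 4*k - 1)/4.
So s_k = (B(k−1)f/C)·t_k = ((4*k**2 + 4*k - 1)/(4*k**3 + 20*k**2 + 39*k + 22))·t_k = (4*k**2 + 4*k - 1)*factorial(k + 2).
Verify: (4*k**3 + 20*k**2 + 39*k + 22)*factorial(k + 2) matches t_k.
Telescope: S(n) = s_(n+1) − s_(2) = (4*n**2 + 12*n + 7)*factorial(n + 3) − (552) = 4*n**2*factorial(n + 3) + 12*n*factorial(n + 3) + 7*factorial(n + 3) - 552.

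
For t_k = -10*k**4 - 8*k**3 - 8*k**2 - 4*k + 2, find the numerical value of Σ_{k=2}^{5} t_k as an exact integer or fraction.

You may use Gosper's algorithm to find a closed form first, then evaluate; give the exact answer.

t_(k+1)/t_k = (5*k**4 + 24*k**3 + 46*k**2 + 42*k + 14)/(5*k**4 + 4*k**3 + 4*k**2 + 2*k - 1).
Normal form (A,B,C) = (1, 1, k**4 + 4*k**3/5 + 4*k**2/5 + 2*k/5 - 1/5).
Need (1)·f(k+1) − (1)·f(k) = k**4 + 4*k**3/5 + 4*k**2/5 + 2*k/5 - 1/5.
Bound: deg f ≤ 5.
Match coefficients ⇒ f(k) = k*(2*k**4 - 3*k**3 + 2*k**2 - 3)/10.
Get s_k = R·t_k = k*(-2*k**4 + 3*k**3 - 2*k**2 + 3) with R(k) = B(k−1)f(k)/C(k) = k*(2*k**4 - 3*k**3 + 2*k**2 - 3)/(2*(5*k**4 + 4*k**3 + 4*k**2 + 2*k - 1)).
Verify: -10*k**4 - 8*k**3 - 8*k**2 - 4*k + 2 matches t_k.
Telescoping: Σ = s_(6) − s_(2) = -12078 − (-26) = -12052.

Σ = -12052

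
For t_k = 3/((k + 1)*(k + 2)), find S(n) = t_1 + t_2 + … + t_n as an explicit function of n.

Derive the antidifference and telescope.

S(n) = 3*n/(2*(n + 2))

Ratio r(k) = (k + 1)/(k + 3).
Gosper form: A/B · C(k+1)/C(k) with A=k + 1, B=k + 3, C=1.
Key eq: (k + 1)·f(k+1) = (k + 2)·f(k) + (1).
d = 1 from the (1,1,0) case.
Solving with deg f ≤ 1: f(k) = k.
R(k) = B(k−1)·f(k)/C(k) = k*(k + 2); s_k = R·t_k = 3*k/(k + 1).
Verify: 3/(k**2 + 3*k + 2) matches t_k.
Evaluate: s_(n+1) = 3*(n + 1)/(n + 2); subtract s_(1) = 3/2 ⇒ S(n) = 3*n/(2*(n + 2)).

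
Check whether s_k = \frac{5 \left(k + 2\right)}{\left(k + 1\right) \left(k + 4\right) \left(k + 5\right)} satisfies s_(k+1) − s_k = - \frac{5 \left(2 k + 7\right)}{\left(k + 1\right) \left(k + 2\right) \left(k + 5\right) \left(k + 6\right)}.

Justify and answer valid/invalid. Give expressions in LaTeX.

Invalid: residual \frac{10 \left(3 k + 8\right)}{k^{5} + 18 k^{4} + 121 k^{3} + 372 k^{2} + 508 k + 240} ≠ 0.

s_(k+1) = 5*(k + 3)/((k + 2)*(k + 5)*(k + 6))
s_(k+1) − s_k = 5*(-2*k**2 - 9*k - 12)/(k**5 + 18*k**4 + 121*k**3 + 372*k**2 + 508*k + 240)
(s_(k+1) − s_k) − t_k = 10*(3*k + 8)/(k**5 + 18*k**4 + 121*k**3 + 372*k**2 + 508*k + 240)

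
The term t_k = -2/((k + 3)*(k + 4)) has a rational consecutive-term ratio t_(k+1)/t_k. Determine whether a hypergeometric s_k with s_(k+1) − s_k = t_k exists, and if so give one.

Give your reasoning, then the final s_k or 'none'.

s_k = -2*k/(3*k + 9)

r(k) = (k + 3)/(k + 5) after simplifying.
Gosper form: A/B · C(k+1)/C(k) with A=k + 3, B=k + 5, C=1.
Key eq: (k + 3)·f(k+1) = (k + 4)·f(k) + (1).
From deg A=1, deg B=1, deg C=0: d=1.
Match coefficients ⇒ f(k) = k/3.
R(k) = B(k−1)·f(k)/C(k) = k*(k + 4)/3; s_k = R·t_k = -2*k/(3*k + 9).
s_(k+1) − s_k = -2/(k**2 + 7*k + 12) = t_k.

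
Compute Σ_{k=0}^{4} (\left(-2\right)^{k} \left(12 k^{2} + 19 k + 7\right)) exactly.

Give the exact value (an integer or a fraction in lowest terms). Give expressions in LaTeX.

Σ = 3327

The ratio is 2*(-12*k**2 - 43*k - 38)/(12*k**2 + 19*k + 7).
So A=-2 and B=1, with C=k**2 + 19*k/12 + 7/12.
Key eq: (-2)·f(k+1) = (1)·f(k) + (k**2 + 19*k/12 + 7/12).
Bound: deg f ≤ 2.
Solving with deg f ≤ 2: f(k) = -(4*k**2 + k - 1)/12.
Certificate R = B(k−1)f/C = -(4*k**2 + k - 1)/((k + 1)*(12*k + 7)) gives s_k = (-2)**k*(-4*k**2 - k + 1).
Check: Δs_k = (-2)**k*(12*k**2 + 19*k + 7). ✓
Evaluate s at k=5 and k=0: 3328 and 1; difference 3327.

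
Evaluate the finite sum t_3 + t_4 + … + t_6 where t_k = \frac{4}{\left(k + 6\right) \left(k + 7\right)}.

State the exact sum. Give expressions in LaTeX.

Σ = 16/117

r(k) = (k + 6)/(k + 8) after simplifying.
A = k + 6, B = k + 8, C = 1.
Set up (k + 6)·f(k+1) − (k + 7)·f(k) − (1) = 0.
From deg A=1, deg B=1, deg C=0: d=1.
Match coefficients ⇒ f(k) = k/6.
R(k) = B(k−1)·f(k)/C(k) = k*(k + 7)/6; s_k = R·t_k = 2*k/(3*(k + 6)).
Δs = 4/(k**2 + 13*k + 42), as required.
Σ_(k=3)^(6) t_k = s_(7) − s_(3) = 14/39 − (2/9) = 16/117.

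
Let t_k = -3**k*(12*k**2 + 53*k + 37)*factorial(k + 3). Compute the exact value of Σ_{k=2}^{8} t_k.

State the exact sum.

r(k) = 3*(12*k**3 + 125*k**2 + 410*k + 408)/(12*k**2 + 53*k + 37) after simplifying.
A = 3*k + 12, B = 1, C = k**2 + 53*k/12 + 37/12.
f must satisfy (3*k + 12)·f(k+1) − (1)·f(k) = k**2 + 53*k/12 + 37/12.
deg f ≤ 1 (via 1,0,2).
Match coefficients ⇒ f(k) = (4*k - 1)/12.
So s_k = (B(k−1)f/C)·t_k = ((4*k - 1)/(12*k**2 + 53*k + 37))·t_k = -3**k*(4*k - 1)*factorial(k + 3).
Check: Δs_k = -3**k*(12*k**2 + 53*k + 37)*factorial(k + 3). ✓
Telescoping: Σ = s_(9) − s_(2) = -329986597248000 − (-7560) = -329986597240440.

Σ = -329986597240440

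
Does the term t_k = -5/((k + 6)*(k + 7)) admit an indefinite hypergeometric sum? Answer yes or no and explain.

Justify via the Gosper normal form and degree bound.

Yes. s_k = -5*k/(6*k + 36).

t_(k+1)/t_k = (k + 6)/(k + 8).
A = k + 6, B = k + 8, C = 1.
Solve (k + 6)·f(k+1) − (k + 7)·f(k) = 1.
d = 1 from the (1,1,0) case.
Coefficient equations give f(k) = k/6.
Then R = B(k−1)f/C = k*(k + 7)/6, so s_k = R(k)·t_k = -5*k/(6*k + 36).
Verify: -5/(k**2 + 13*k + 42) matches t_k.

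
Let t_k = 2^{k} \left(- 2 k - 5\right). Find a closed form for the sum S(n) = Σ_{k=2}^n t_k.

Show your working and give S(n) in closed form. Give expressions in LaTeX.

t_(k+1)/t_k = 2*(2*k + 7)/(2*k + 5).
Take A(k)=2, B(k)=1, C(k)=k + 5/2.
Need (2)·f(k+1) − (1)·f(k) = k + 5/2.
deg f ≤ 1 (via 0,0,1).
Coefficient equations give f(k) = (2*k + 1)/2.
So s_k = (B(k−1)f/C)·t_k = ((2*k + 1)/(2*k + 5))·t_k = 2**k*(-2*k - 1).
Verify: 2**k*(-2*k - 5) matches t_k.
Telescope: S(n) = s_(n+1) − s_(2) = 2**(n + 1)*(-2*n - 3) − (-20) = -4*2**n*n - 6*2**n + 20.

S(n) = - 4 \cdot 2^{n} n - 6 \cdot 2^{n} + 20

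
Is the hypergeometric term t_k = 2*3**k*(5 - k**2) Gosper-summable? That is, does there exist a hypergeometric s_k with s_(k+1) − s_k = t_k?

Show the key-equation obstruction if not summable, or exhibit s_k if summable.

Yes. s_k = 3**k*(-k**2 + 3*k + 2).

Ratio r(k) = 3*((k + 1)**2 - 5)/(k**2 - 5).
So A=3 and B=1, with C=k**2 - 5.
Need (3)·f(k+1) − (1)·f(k) = k**2 - 5.
d = 2 from the (0,0,2) case.
A polynomial solution: f(k) = (k**2 - 3*k - 2)/2.
Then R = B(k−1)f/C = (k**2 - 3*k - 2)/(2*(k**2 - 5)), so s_k = R(k)·t_k = 3**k*(-k**2 + 3*k + 2).
Check: Δs_k = 2*3**k*(5 - k**2). ✓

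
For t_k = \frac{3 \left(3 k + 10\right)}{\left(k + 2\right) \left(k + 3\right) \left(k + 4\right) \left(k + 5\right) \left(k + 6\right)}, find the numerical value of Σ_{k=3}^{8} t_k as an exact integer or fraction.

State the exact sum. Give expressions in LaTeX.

Σ = 369/40040

Ratio r(k) = (k + 2)*(3*k + 13)/((k + 7)*(3*k + 10)).
Gosper form: A/B · C(k+1)/C(k) with A=k + 2, B=k + 7, C=k + 10/3.
Key eq: (k + 2)·f(k+1) = (k + 6)·f(k) + (k + 10/3).
d = 4 from the (1,1,1) case.
Match coefficients ⇒ f(k) = k*(k + 3)*(k**2 + 11*k + 38)/120.
Then R = B(k−1)f/C = k*(k + 3)*(k + 6)*(k**2 + 11*k + 38)/(40*(3*k + 10)), so s_k = R(k)·t_k = 3*k*(k**2 + 11*k + 38)/(40*(k**3 + 11*k**2 + 38*k + 40)).
Check: Δs_k = 3*(3*k + 10)/(k**5 + 20*k**4 + 155*k**3 + 580*k**2 + 1044*k + 720). ✓
Sum = s_(9) − s_(3); s_(9) = 2943/40040, s_(3) = 9/140 ⇒ 369/40040.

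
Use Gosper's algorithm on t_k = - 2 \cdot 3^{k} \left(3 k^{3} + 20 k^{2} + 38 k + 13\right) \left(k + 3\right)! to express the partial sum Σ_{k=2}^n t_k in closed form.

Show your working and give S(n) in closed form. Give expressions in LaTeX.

S(n) = - 6 \cdot 3^{n} n^{2} \left(n + 4\right)! - 18 \cdot 3^{n} n \left(n + 4\right)! - 6 \cdot 3^{n} \left(n + 4\right)! + 10800

Step 1: r(k) = 3*(3*k**4 + 41*k**3 + 203*k**2 + 422*k + 296)/(3*k**3 + 20*k**2 + 38*k + 13).
Take A(k)=3*k + 12, B(k)=1, C(k)=k**3 + 20*k**2/3 + 38*k/3 + 13/3.
Set up (3*k + 12)·f(k+1) − (1)·f(k) − (k**3 + 20*k**2/3 + 38*k/3 + 13/3) = 0.
From deg A=1, deg B=0, deg C=3: d=2.
Match coefficients ⇒ f(k) = (k**2 + k - 1)/3.
Then R = B(k−1)f/C = (k**2 + k - 1)/(3*k**3 + 20*k**2 + 38*k + 13), so s_k = R(k)·t_k = -2*3**k*(k**2 + k - 1)*factorial(k + 3).
Verify: -2*3**k*(3*k**3 + 20*k**2 + 38*k + 13)*factorial(k + 3) matches t_k.
Evaluate: s_(n+1) = -6*3**n*(n**2 + 3*n + 1)*factorial(n + 4); subtract s_(2) = -10800 ⇒ S(n) = -6*3**n*n**2*factorial(n + 4) - 18*3**n*n*factorial(n + 4) - 6*3**n*factorial(n + 4) + 10800.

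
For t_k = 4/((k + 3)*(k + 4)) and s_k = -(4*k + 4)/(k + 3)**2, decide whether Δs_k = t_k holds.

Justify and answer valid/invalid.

Invalid: residual 8*(-2*k - 7)/(k**4 + 14*k**3 + 73*k**2 + 168*k + 144) ≠ 0.

s_(k+1) = 4*(-k - 2)/(k + 4)**2
s_(k+1) − s_k = 4*(k**2 + 3*k - 2)/(k**4 + 14*k**3 + 73*k**2 + 168*k + 144)
(s_(k+1) − s_k) − t_k = 8*(-2*k - 7)/(k**4 + 14*k**3 + 73*k**2 + 168*k + 144)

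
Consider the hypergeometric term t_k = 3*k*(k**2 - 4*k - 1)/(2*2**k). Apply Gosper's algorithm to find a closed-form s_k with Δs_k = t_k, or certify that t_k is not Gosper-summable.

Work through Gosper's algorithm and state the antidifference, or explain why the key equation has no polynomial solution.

s_k = 3*k**2*(1 - k)/2**k

The ratio is (k**3 - k**2 - 6*k - 4)/(2*k*(k**2 - 4*k - 1)).
Take A(k)=1/2, B(k)=1, C(k)=k**3 - 4*k**2 - k.
Set up (1/2)·f(k+1) − (1)·f(k) − (k**3 - 4*k**2 - k) = 0.
Bound: deg f ≤ 3.
Solving with deg f ≤ 3: f(k) = -2*k**2*(k - 1).
Certificate R = B(k−1)f/C = -2*k*(k - 1)/(k**2 - 4*k - 1) gives s_k = 3*k**2*(1 - k)/2**k.
Δs = 3*k*(k**2 - 4*k - 1)/(2*2**k), as required.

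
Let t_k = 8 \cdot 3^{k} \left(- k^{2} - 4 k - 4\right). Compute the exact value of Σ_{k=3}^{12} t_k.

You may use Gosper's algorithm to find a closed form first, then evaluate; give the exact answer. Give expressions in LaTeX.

Σ = -1167043032

r(k) = 3*(k**2 + 6*k + 9)/(k**2 + 4*k + 4) after simplifying.
A = 3, B = 1, C = k**2 + 4*k + 4.
Set up (3)·f(k+1) − (1)·f(k) − (k**2 + 4*k + 4) = 0.
Bound: deg f ≤ 2.
Solve for f: f(k) = (k**2 + k + 1)/2 (degree 2 ≤ 2).
Then R = B(k−1)f/C = (k**2 + k + 1)/(2*(k + 2)**2), so s_k = R(k)·t_k = 4*3**k*(-k**2 - k - 1).
Verify: 8*3**k*(-k**2 - 4*k - 4) matches t_k.
Telescoping: Σ = s_(13) − s_(3) = -1167044436 − (-1404) = -1167043032.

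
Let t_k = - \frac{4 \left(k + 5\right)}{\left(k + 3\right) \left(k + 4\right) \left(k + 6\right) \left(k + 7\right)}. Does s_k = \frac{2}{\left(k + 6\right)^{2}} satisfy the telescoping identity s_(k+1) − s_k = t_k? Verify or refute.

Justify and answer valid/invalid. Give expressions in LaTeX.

Invalid: residual \frac{6 \left(3 k^{2} + 33 k + 88\right)}{k^{6} + 33 k^{5} + 447 k^{4} + 3175 k^{3} + 12444 k^{2} + 25452 k + 21168} ≠ 0.

s_(k+1) = 2/(k + 7)**2
s_(k+1) − s_k = 2/(k + 7)**2 - 2/(k + 6)**2
(s_(k+1) − s_k) − t_k = 6*(3*k**2 + 33*k + 88)/(k**6 + 33*k**5 + 447*k**4 + 3175*k**3 + 12444*k**2 + 25452*k + 21168)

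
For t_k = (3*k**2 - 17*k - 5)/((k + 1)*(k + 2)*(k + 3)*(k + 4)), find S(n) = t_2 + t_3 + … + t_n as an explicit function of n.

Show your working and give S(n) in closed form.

The ratio is (k + 1)*(17*k - 3*(k + 1)**2 + 22)/((k + 5)*(-3*k**2 + 17*k + 5)).
Gosper form: A/B · C(k+1)/C(k) with A=k + 1, B=k + 5, C=k**2 - 17*k/3 - 5/3.
Key eq: (k + 1)·f(k+1) = (k + 4)·f(k) + (k**2 - 17*k/3 - 5/3).
From deg A=1, deg B=1, deg C=2: d=3.
A polynomial solution: f(k) = -k*(k**2 + 15*k - 1)/9.
Then R = B(k−1)f/C = -k*(k + 4)*(k**2 + 15*k - 1)/(3*(3*k**2 - 17*k - 5)), so s_k = R(k)·t_k = k*(-k**2 - 15*k + 1)/(3*(k + 1)*(k + 2)*(k + 3)).
Verify: (3*k**2 - 17*k - 5)/(k**4 + 10*k**3 + 35*k**2 + 50*k + 24) matches t_k.
s_(n+1) = (-n**3 - 18*n**2 - 32*n - 15)/(3*(n**3 + 9*n**2 + 26*n + 24)) and s_(2) = -11/30, so S(n) = (n**3 - 81*n**2 - 34*n + 114)/(30*(n**3 + 9*n**2 + 26*n + 24)).

S(n) = (n**3 - 81*n**2 - 34*n + 114)/(30*(n**3 + 9*n**2 + 26*n + 24))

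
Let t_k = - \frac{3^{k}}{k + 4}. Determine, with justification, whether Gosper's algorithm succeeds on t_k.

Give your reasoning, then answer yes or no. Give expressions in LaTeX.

The ratio is 3*(k + 4)/(k + 5).
Gosper form: A/B · C(k+1)/C(k) with A=3*k + 12, B=k + 5, C=1.
f must satisfy (3*k + 12)·f(k+1) − (k + 4)·f(k) = 1.
Bound: deg f ≤ -1.
Negative degree bound (-1): no f exists, t_k not Gosper-summable.

No — t_k has no hypergeometric antidifference.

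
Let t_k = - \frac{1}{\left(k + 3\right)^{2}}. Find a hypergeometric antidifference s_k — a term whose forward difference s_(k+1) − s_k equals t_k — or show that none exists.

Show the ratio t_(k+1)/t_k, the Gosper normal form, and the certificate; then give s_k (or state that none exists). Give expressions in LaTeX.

not Gosper-summable; s_k does not exist

Step 1: r(k) = (k + 3)**2/(k + 4)**2.
Factor: A=k**2 + 6*k + 9; B=k**2 + 8*k + 16; C=1.
Need (k**2 + 6*k + 9)·f(k+1) − (k**2 + 6*k + 9)·f(k) = 1.
From deg A=2, deg B=2, deg C=0: d=0.
Generic f = c0 gives residual -1; -1 = 0 cannot hold, so t_k is not Gosper-summable.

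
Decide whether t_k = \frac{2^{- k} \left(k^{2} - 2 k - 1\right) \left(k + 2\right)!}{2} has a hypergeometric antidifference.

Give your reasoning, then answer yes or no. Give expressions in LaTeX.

Yes. s_k = 2^{- k} \left(k - 4\right) \left(k + 2\right)!.

t_(k+1)/t_k = (k + 3)*(2*k - (k + 1)**2 + 3)/(2*(-k**2 + 2*k + 1)).
Factor: A=k/2 + 3/2; B=1; C=k**2 - 2*k - 1.
Key eq: (k/2 + 3/2)·f(k+1) = (1)·f(k) + (k**2 - 2*k - 1).
deg f ≤ 1 (via 1,0,2).
Match coefficients ⇒ f(k) = 2*(k - 4).
Get s_k = R·t_k = (k - 4)*factorial(k + 2)/2**k with R(k) = B(k−1)f(k)/C(k) = 2*(k - 4)/(k**2 - 2*k - 1).
Δs = (k**2 - 2*k - 1)*factorial(k + 2)/(2*2**k), as required.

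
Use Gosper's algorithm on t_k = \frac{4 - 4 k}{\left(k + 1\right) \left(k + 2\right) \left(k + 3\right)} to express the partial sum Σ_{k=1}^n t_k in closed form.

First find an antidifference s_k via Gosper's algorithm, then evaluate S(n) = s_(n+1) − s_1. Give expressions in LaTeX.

Compute t_(k+1)/t_k: get k*(k + 1)/((k - 1)*(k + 4)).
Gosper form: A/B · C(k+1)/C(k) with A=k + 1, B=k + 4, C=k - 1.
Solve (k + 1)·f(k+1) − (k + 3)·f(k) = k - 1.
From deg A=1, deg B=1, deg C=1: d=2.
Solve for f: f(k) = -k (degree 1 ≤ 2).
Get s_k = R·t_k = 4*k/((k + 1)*(k + 2)) with R(k) = B(k−1)f(k)/C(k) = -k*(k + 3)/(k - 1).
s_(k+1) − s_k = 4*(1 - k)/(k**3 + 6*k**2 + 11*k + 6) = t_k.
Σ_(k=1)^n t_k = s_(n+1) − s_(1) = (4*(n + 1)/(n**2 + 5*n + 6)) − (2/3), i.e. 2*n*(1 - n)/(3*(n**2 + 5*n + 6)).

S(n) = \frac{2 n \left(1 - n\right)}{3 \left(n^{2} + 5 n + 6\right)}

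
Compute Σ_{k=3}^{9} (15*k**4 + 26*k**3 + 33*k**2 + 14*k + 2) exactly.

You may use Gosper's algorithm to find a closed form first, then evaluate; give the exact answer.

Step 1: r(k) = (15*k**4 + 86*k**3 + 201*k**2 + 218*k + 90)/(15*k**4 + 26*k**3 + 33*k**2 + 14*k + 2).
Take A(k)=1, B(k)=1, C(k)=k**4 + 26*k**3/15 + 11*k**2/5 + 14*k/15 + 2/15.
f must satisfy (1)·f(k+1) − (1)·f(k) = k**4 + 26*k**3/15 + 11*k**2/5 + 14*k/15 + 2/15.
d = 5 from the (0,0,4) case.
Solve for f: f(k) = k**2*(3*k**3 - k**2 + 3*k - 3)/15 (degree 5 ≤ 5).
Get s_k = R·t_k = k**2*(3*k**3 - k**2 + 3*k - 3) with R(k) = B(k−1)f(k)/C(k) = k**2*(3*k**3 - k**2 + 3*k - 3)/(15*k**4 + 26*k**3 + 33*k**2 + 14*k + 2).
Verify: 15*k**4 + 26*k**3 + 33*k**2 + 14*k + 2 matches t_k.
Evaluate s at k=10 and k=3: 292700 and 702; difference 291998.

Σ = 291998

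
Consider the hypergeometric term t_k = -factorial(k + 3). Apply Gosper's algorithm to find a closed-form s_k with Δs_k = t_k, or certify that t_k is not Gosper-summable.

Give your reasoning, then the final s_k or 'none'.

The ratio is k + 4.
Take A(k)=k + 4, B(k)=1, C(k)=1.
f must satisfy (k + 4)·f(k+1) − (1)·f(k) = 1.
Degrees (1,0,0) ⇒ d ≤ -1.
Bound -1 < 0, so the key equation has no polynomial solution.

none — t_k is not Gosper-summable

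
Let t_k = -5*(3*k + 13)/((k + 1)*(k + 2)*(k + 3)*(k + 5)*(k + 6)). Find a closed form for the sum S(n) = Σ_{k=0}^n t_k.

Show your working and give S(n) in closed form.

r(k) = (k + 1)*(k + 5)*(3*k + 16)/((k + 4)*(k + 7)*(3*k + 13)) after simplifying.
Take A(k)=k + 1, B(k)=k + 7, C(k)=k**2 + 25*k/3 + 52/3.
Need (k + 1)·f(k+1) − (k + 6)·f(k) = k**2 + 25*k/3 + 52/3.
deg f ≤ 5 (via 1,1,2).
Match coefficients ⇒ f(k) = k*(k + 3)*(k + 4)*(k**2 + 8*k + 17)/30.
Certificate R = B(k−1)f/C = k*(k + 3)*(k + 6)*(k**2 + 8*k + 17)/(10*(3*k + 13)) gives s_k = k*(-k**2 - 8*k - 17)/(2*(k**3 + 8*k**2 + 17*k + 10)).
Verify: 5*(-3*k - 13)/(k**5 + 17*k**4 + 107*k**3 + 307*k**2 + 396*k + 180) matches t_k.
Telescope: S(n) = s_(n+1) − s_(0) = (-n**3 - 11*n**2 - 36*n - 26)/(2*(n**3 + 11*n**2 + 36*n + 36)) − (0) = (-n**3 - 11*n**2 - 36*n - 26)/(2*(n**3 + 11*n**2 + 36*n + 36)).

S(n) = (-n**3 - 11*n**2 - 36*n - 26)/(2*(n**3 + 11*n**2 + 36*n + 36))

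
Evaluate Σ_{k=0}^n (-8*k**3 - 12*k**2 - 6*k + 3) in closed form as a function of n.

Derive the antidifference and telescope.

Compute t_(k+1)/t_k: get (8*k**3 + 36*k**2 + 54*k + 23)/(8*k**3 + 12*k**2 + 6*k - 3).
Take A(k)=1, B(k)=1, C(k)=k**3 + 3*k**2/2 + 3*k/4 - 3/8.
Need (1)·f(k+1) − (1)·f(k) = k**3 + 3*k**2/2 + 3*k/4 - 3/8.
d = 4 from the (0,0,3) case.
Coefficient equations give f(k) = k*(2*k**3 - k - 4)/8.
Get s_k = R·t_k = k*(-2*k**3 + k + 4) with R(k) = B(k−1)f(k)/C(k) = k*(2*k**3 - k - 4)/(8*k**3 + 12*k**2 + 6*k - 3).
Verify: -8*k**3 - 12*k**2 - 6*k + 3 matches t_k.
Evaluate: s_(n+1) = -2*n**4 - 8*n**3 - 11*n**2 - 2*n + 3; subtract s_(0) = 0 ⇒ S(n) = -2*n**4 - 8*n**3 - 11*n**2 - 2*n + 3.

S(n) = -2*n**4 - 8*n**3 - 11*n**2 - 2*n + 3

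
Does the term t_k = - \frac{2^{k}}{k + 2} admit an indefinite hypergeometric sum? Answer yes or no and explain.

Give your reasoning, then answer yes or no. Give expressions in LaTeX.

No; the degree bound rules out any f.

r(k) = 2*(k + 2)/(k + 3) after simplifying.
Gosper form: A/B · C(k+1)/C(k) with A=2*k + 4, B=k + 3, C=1.
Set up (2*k + 4)·f(k+1) − (k + 2)·f(k) − (1) = 0.
d = -1 from the (1,1,0) case.
Bound -1 < 0, so the key equation has no polynomial solution.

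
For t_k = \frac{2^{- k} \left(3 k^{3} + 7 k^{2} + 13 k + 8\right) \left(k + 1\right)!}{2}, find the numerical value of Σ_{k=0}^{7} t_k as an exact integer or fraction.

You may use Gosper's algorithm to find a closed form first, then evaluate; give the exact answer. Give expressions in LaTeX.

Σ = 558501/2

Compute t_(k+1)/t_k: get (3*k**4 + 22*k**3 + 68*k**2 + 103*k + 62)/(2*(3*k**3 + 7*k**2 + 13*k + 8)).
Factor: A=k/2 + 1; B=1; C=k**3 + 7*k**2/3 + 13*k/3 + 8/3.
Set up (k/2 + 1)·f(k+1) − (1)·f(k) − (k**3 + 7*k**2/3 + 13*k/3 + 8/3) = 0.
deg f ≤ 2 (via 1,0,3).
Solving with deg f ≤ 2: f(k) = 2*(3*k**2 + k - 3)/3.
R(k) = B(k−1)·f(k)/C(k) = 2*(3*k**2 + k - 3)/(3*k**3 + 7*k**2 + 13*k + 8); s_k = R·t_k = (3*k**2 + k - 3)*factorial(k + 1)/2**k.
Δs = (3*k**3 + 7*k**2 + 13*k + 8)*factorial(k + 1)/(2*2**k), as required.
Σ_(k=0)^(7) t_k = s_(8) − s_(0) = 558495/2 − (-3) = 558501/2.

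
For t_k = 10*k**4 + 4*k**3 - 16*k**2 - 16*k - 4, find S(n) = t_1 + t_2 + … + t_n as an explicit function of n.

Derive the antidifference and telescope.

Compute t_(k+1)/t_k: get (5*k**4 + 22*k**3 + 28*k**2 + 2*k - 11)/(5*k**4 + 2*k**3 - 8*k**2 - 8*k - 2).
Normal form (A,B,C) = (1, 1, k**4 + 2*k**3/5 - 8*k**2/5 - 8*k/5 - 2/5).
Solve (1)·f(k+1) − (1)·f(k) = k**4 + 2*k**3/5 - 8*k**2/5 - 8*k/5 - 2/5.
Bound: deg f ≤ 5.
Match coefficients ⇒ f(k) = k*(2*k**4 - 4*k**3 - 4*k**2 + k + 1)/10.
Then R = B(k−1)f/C = k*(2*k**4 - 4*k**3 - 4*k**2 + k + 1)/(2*(5*k**4 + 2*k**3 - 8*k**2 - 8*k - 2)), so s_k = R(k)·t_k = k*(2*k**4 - 4*k**3 - 4*k**2 + k + 1).
Check: Δs_k = 10*k**4 + 4*k**3 - 16*k**2 - 16*k - 4. ✓
Evaluate: s_(n+1) = 2*n**5 + 6*n**4 - 15*n**2 - 15*n - 4; subtract s_(1) = -4 ⇒ S(n) = n*(2*n**4 + 6*n**3 - 15*n - 15).

S(n) = n*(2*n**4 + 6*n**3 - 15*n - 15)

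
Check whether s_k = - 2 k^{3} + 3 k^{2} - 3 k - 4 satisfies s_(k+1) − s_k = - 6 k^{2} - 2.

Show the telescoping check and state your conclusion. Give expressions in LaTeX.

Valid: the claim telescopes to t_k.

s_(k+1) = -2*k**3 - 3*k**2 - 3*k - 6
s_(k+1) − s_k = -6*k**2 - 2
(s_(k+1) − s_k) − t_k = 0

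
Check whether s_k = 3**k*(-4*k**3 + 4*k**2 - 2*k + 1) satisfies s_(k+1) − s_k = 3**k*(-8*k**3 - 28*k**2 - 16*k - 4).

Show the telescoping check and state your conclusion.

valid; difference matches t_k

s_(k+1) = 3**(k + 1)*(-4*k**3 - 8*k**2 - 6*k - 1)
s_(k+1) − s_k = 3**k*(-8*k**3 - 28*k**2 - 16*k - 4)
(s_(k+1) − s_k) − t_k = 0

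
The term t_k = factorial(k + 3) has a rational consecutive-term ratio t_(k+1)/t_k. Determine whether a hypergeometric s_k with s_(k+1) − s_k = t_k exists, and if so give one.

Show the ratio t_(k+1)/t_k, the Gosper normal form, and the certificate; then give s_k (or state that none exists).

r(k) = k + 4 after simplifying.
A = k + 4, B = 1, C = 1.
f must satisfy (k + 4)·f(k+1) − (1)·f(k) = 1.
Degrees (1,0,0) ⇒ d ≤ -1.
Negative degree bound (-1): no f exists, t_k not Gosper-summable.

none (Gosper's algorithm certifies no s_k)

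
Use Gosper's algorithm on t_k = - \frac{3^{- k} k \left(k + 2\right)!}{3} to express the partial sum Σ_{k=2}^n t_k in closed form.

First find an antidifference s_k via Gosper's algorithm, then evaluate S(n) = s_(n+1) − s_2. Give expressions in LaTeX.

Step 1: r(k) = (k + 1)*(k + 3)/(3*k).
Take A(k)=k/3 + 1, B(k)=1, C(k)=k.
Set up (k/3 + 1)·f(k+1) − (1)·f(k) − (k) = 0.
deg f ≤ 0 (via 1,0,1).
Solve for f: f(k) = 3 (degree 0 ≤ 0).
Certificate R = B(k−1)f/C = 3/k gives s_k = -factorial(k + 2)/3**k.
Verify: -k*factorial(k + 2)/(3*3**k) matches t_k.
Evaluate: s_(n+1) = -3**(-n - 1)*factorial(n + 3); subtract s_(2) = -8/3 ⇒ S(n) = 8/3 - factorial(n + 3)/(3*3**n).

S(n) = \frac{8}{3} - \frac{3^{- n} \left(n + 3\right)!}{3}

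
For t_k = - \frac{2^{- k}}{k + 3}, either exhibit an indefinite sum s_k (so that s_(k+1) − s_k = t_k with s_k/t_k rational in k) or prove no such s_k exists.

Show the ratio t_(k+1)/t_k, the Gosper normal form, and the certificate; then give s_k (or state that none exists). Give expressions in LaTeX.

not Gosper-summable; s_k does not exist

r(k) = (k + 3)/(2*(k + 4)) after simplifying.
Gosper form: A/B · C(k+1)/C(k) with A=k/2 + 3/2, B=k + 4, C=1.
Need (k/2 + 3/2)·f(k+1) − (k + 3)·f(k) = 1.
deg f ≤ -1 (via 1,1,0).
deg f ≤ -1 is impossible — no certificate.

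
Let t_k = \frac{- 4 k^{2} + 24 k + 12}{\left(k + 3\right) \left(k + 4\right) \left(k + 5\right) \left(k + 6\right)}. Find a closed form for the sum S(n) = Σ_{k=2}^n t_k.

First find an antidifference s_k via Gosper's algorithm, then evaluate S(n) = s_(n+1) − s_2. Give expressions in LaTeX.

The ratio is (k**3 - k**2 - 20*k - 24)/(k**3 + k**2 - 45*k - 21).
Normal form (A,B,C) = (k + 3, k + 7, k**2 - 6*k - 3).
f must satisfy (k + 3)·f(k+1) − (k + 6)·f(k) = k**2 - 6*k - 3.
Bound: deg f ≤ 3.
Match coefficients ⇒ f(k) = k*(k**2 - 108*k - 13)/120.
So s_k = (B(k−1)f/C)·t_k = (k*(k + 6)*(k**2 - 108*k - 13)/(120*(k**2 - 6*k - 3)))·t_k = k*(-k**2 + 108*k + 13)/(30*(k + 3)*(k + 4)*(k + 5)).
Δs = 4*(-k**2 + 6*k + 3)/(k**4 + 18*k**3 + 119*k**2 + 342*k + 360), as required.
Evaluate: s_(n+1) = (-n**3 + 105*n**2 + 226*n + 120)/(30*(n**3 + 15*n**2 + 74*n + 120)); subtract s_(2) = 1/14 ⇒ S(n) = (-11*n**3 + 255*n**2 + 236*n - 480)/(105*(n**3 + 15*n**2 + 74*n + 120)).

S(n) = \frac{- 11 n^{3} + 255 n^{2} + 236 n - 480}{105 \left(n^{3} + 15 n^{2} + 74 n + 120\right)}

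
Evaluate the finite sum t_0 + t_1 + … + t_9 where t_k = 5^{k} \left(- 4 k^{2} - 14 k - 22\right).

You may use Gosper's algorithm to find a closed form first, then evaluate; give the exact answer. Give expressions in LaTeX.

r(k) = 5*(2*k**2 + 11*k + 20)/(2*k**2 + 7*k + 11) after simplifying.
Normal form (A,B,C) = (5, 1, k**2 + 7*k/2 + 11/2).
Need (5)·f(k+1) − (1)·f(k) = k**2 + 7*k/2 + 11/2.
Degrees (0,0,2) ⇒ d ≤ 2.
Coefficient equations give f(k) = (k**2 + k + 3)/4.
So s_k = (B(k−1)f/C)·t_k = ((k**2 + k + 3)/(2*(2*k**2 + 7*k + 11)))·t_k = 5**k*(-k**2 - k - 3).
Verify: 5**k*(-4*k**2 - 14*k - 22) matches t_k.
Σ_(k=0)^(9) t_k = s_(10) − s_(0) = -1103515625 − (-3) = -1103515622.

Σ = -1103515622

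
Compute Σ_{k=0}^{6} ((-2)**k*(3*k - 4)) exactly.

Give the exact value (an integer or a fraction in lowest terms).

Σ = 638

Step 1: r(k) = 2*(1 - 3*k)/(3*k - 4).
A = -2, B = 1, C = k - 4/3.
Set up (-2)·f(k+1) − (1)·f(k) − (k - 4/3) = 0.
From deg A=0, deg B=0, deg C=1: d=1.
Solve for f: f(k) = -(k - 2)/3 (degree 1 ≤ 1).
Get s_k = R·t_k = (-2)**k*(2 - k) with R(k) = B(k−1)f(k)/C(k) = -(k - 2)/(3*k - 4).
Check: Δs_k = (-2)**k*(3*k - 4). ✓
Σ_(k=0)^(6) t_k = s_(7) − s_(0) = 640 − (2) = 638.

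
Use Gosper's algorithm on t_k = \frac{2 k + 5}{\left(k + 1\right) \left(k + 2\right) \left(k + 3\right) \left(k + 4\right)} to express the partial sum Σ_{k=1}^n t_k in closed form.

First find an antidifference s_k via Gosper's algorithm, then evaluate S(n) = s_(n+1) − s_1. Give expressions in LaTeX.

S(n) = \frac{n \left(n + 6\right)}{8 \left(n^{2} + 6 n + 8\right)}

Step 1: r(k) = (k + 1)*(2*k + 7)/((k + 5)*(2*k + 5)).
So A=k + 1 and B=k + 5, with C=k + 5/2.
Key eq: (k + 1)·f(k+1) = (k + 4)·f(k) + (k + 5/2).
From deg A=1, deg B=1, deg C=1: d=3.
Solve for f: f(k) = k*(k + 2)*(k + 4)/6 (degree 3 ≤ 3).
Then R = B(k−1)f/C = k*(k + 2)*(k + 4)**2/(3*(2*k + 5)), so s_k = R(k)·t_k = k*(k + 4)/(3*(k**2 + 4*k + 3)).
s_(k+1) − s_k = (2*k + 5)/(k**4 + 10*k**3 + 35*k**2 + 50*k + 24) = t_k.
Evaluate: s_(n+1) = (n**2 + 6*n + 5)/(3*(n**2 + 6*n + 8)); subtract s_(1) = 5/24 ⇒ S(n) = n*(n + 6)/(8*(n**2 + 6*n + 8)).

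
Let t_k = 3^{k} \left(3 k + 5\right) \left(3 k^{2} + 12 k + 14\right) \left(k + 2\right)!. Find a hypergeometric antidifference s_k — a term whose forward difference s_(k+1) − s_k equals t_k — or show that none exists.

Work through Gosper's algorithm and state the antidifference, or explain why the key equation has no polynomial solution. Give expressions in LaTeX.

s_k = 3^{k} \left(3 k^{2} + 3 k + 2\right) \left(k + 2\right)!

t_(k+1)/t_k = 3*(9*k**4 + 105*k**3 + 465*k**2 + 925*k + 696)/(9*k**3 + 51*k**2 + 102*k + 70).
Gosper form: A/B · C(k+1)/C(k) with A=3*k + 9, B=1, C=k**3 + 17*k**2/3 + 34*k/3 + 70/9.
Need (3*k + 9)·f(k+1) − (1)·f(k) = k**3 + 17*k**2/3 + 34*k/3 + 70/9.
deg f ≤ 2 (via 1,0,3).
Match coefficients ⇒ f(k) = (3*k**2 + 3*k + 2)/9.
Certificate R = B(k−1)f/C = (3*k**2 + 3*k + 2)/((3*k + 5)*(3*k**2 + 12*k + 14)) gives s_k = 3**k*(3*k**2 + 3*k + 2)*factorial(k + 2).
Δs = 3**k*(3*k + 5)*(3*k**2 + 12*k + 14)*factorial(k + 2), as required.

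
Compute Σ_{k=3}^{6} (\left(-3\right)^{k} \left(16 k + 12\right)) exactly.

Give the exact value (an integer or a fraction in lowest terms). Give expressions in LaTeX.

Σ = 60912

r(k) = 3*(-4*k - 7)/(4*k + 3) after simplifying.
A = -3, B = 1, C = k + 3/4.
f must satisfy (-3)·f(k+1) − (1)·f(k) = k + 3/4.
Degrees (0,0,1) ⇒ d ≤ 1.
Match coefficients ⇒ f(k) = -k/4.
Certificate R = B(k−1)f/C = -k/(4*k + 3) gives s_k = -4*(-3)**k*k.
Verify: (-3)**k*(16*k + 12) matches t_k.
Telescoping: Σ = s_(7) − s_(3) = 61236 − (324) = 60912.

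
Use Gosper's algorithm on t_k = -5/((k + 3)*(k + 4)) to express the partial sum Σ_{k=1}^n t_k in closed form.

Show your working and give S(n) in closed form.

Compute t_(k+1)/t_k: get (k + 3)/(k + 5).
A = k + 3, B = k + 5, C = 1.
Set up (k + 3)·f(k+1) − (k + 4)·f(k) − (1) = 0.
deg f ≤ 1 (via 1,1,0).
Match coefficients ⇒ f(k) = k/3.
R(k) = B(k−1)·f(k)/C(k) = k*(k + 4)/3; s_k = R·t_k = -5*k/(3*k + 9).
Verify: -5/(k**2 + 7*k + 12) matches t_k.
Evaluate: s_(n+1) = 5*(-n - 1)/(3*(n + 4)); subtract s_(1) = -5/12 ⇒ S(n) = -5*n/(4*n + 16).

S(n) = -5*n/(4*n + 16)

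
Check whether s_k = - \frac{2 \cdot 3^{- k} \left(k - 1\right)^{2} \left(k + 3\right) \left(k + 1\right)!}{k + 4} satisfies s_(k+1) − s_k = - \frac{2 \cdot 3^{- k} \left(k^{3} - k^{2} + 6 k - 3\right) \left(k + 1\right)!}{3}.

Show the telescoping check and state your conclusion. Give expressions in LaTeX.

s_(k+1) = -2*k**2*(k + 4)*factorial(k + 2)/(3*3**k*(k + 5))
s_(k+1) − s_k = -2*(k**5 + 7*k**4 + 14*k**3 + 32*k**2 + 66*k - 45)*factorial(k + 1)/(3*3**k*(k + 4)*(k + 5))
(s_(k+1) − s_k) − t_k = 2*(k**4 + 3*k**3 - k**2 + 27*k - 15)*factorial(k + 1)/(3*3**k*(k + 4)*(k + 5))

Invalid: residual \frac{2 \cdot 3^{- k} \left(k^{4} + 3 k^{3} - k^{2} + 27 k - 15\right) \left(k + 1\right)!}{3 \left(k + 4\right) \left(k + 5\right)} ≠ 0.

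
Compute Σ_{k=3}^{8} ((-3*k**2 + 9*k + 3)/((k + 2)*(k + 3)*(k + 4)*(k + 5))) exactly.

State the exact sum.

Σ = -41/1540

r(k) = (k + 2)*(3*k - (k + 1)**2 + 4)/((k + 6)*(-k**2 + 3*k + 1)) after simplifying.
Factor: A=k + 2; B=k + 6; C=k**2 - 3*k - 1.
Set up (k + 2)·f(k+1) − (k + 5)·f(k) − (k**2 - 3*k - 1) = 0.
From deg A=1, deg B=1, deg C=2: d=3.
A polynomial solution: f(k) = k*(k**2 - 15*k + 2)/24.
R(k) = B(k−1)·f(k)/C(k) = k*(k + 5)*(k**2 - 15*k + 2)/(24*(k**2 - 3*k - 1)); s_k = R·t_k = -k*(k**2 - 15*k + 2)/(8*(k + 2)*(k + 3)*(k + 4)).
s_(k+1) − s_k = 3*(-k**2 + 3*k + 1)/(k**4 + 14*k**3 + 71*k**2 + 154*k + 120) = t_k.
Evaluate s at k=9 and k=3: 3/88 and 17/280; difference -41/1540.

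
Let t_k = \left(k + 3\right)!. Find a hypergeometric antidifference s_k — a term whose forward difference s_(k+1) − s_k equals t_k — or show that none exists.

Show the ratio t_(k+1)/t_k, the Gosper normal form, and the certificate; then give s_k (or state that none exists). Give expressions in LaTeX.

t_(k+1)/t_k = k + 4.
Normal form (A,B,C) = (k + 4, 1, 1).
f must satisfy (k + 4)·f(k+1) − (1)·f(k) = 1.
d = -1 from the (1,0,0) case.
Negative degree bound (-1): no f exists, t_k not Gosper-summable.

no hypergeometric antidifference exists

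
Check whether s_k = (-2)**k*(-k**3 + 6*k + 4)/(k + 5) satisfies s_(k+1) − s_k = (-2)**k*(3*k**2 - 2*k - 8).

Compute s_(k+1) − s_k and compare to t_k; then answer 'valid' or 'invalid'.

Invalid: residual (-2)**k*(-9*k**3 - 42*k**2 + 60*k + 126)/(k**2 + 11*k + 30) ≠ 0.

s_(k+1) = (-2)**(k + 1)*(6*k - (k + 1)**3 + 10)/(k + 6)
s_(k+1) − s_k = (-2)**k*(3*k**4 + 22*k**3 + 18*k**2 - 88*k - 114)/(k**2 + 11*k + 30)
(s_(k+1) − s_k) − t_k = (-2)**k*(-9*k**3 - 42*k**2 + 60*k + 126)/(k**2 + 11*k + 30)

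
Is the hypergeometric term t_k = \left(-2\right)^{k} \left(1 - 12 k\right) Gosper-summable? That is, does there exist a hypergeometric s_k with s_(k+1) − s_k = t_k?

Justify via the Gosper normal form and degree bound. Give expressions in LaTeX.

t_(k+1)/t_k = 2*(-12*k - 11)/(12*k - 1).
Factor: A=-2; B=1; C=k - 1/12.
Need (-2)·f(k+1) − (1)·f(k) = k - 1/12.
Degrees (0,0,1) ⇒ d ≤ 1.
Coefficient equations give f(k) = -(4*k - 3)/12.
So s_k = (B(k−1)f/C)·t_k = (-(4*k - 3)/(12*k - 1))·t_k = (-2)**k*(4*k - 3).
Δs = (-2)**k*(1 - 12*k), as required.

Yes. s_k = \left(-2\right)^{k} \left(4 k - 3\right).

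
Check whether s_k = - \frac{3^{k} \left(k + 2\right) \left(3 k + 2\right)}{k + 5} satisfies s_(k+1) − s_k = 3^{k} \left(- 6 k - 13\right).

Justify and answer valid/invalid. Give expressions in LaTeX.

s_(k+1) = -3**(k + 1)*(k + 3)*(3*k + 5)/(k + 6)
s_(k+1) − s_k = 3**k*(-6*k**3 - 61*k**2 - 203*k - 201)/(k**2 + 11*k + 30)
(s_(k+1) − s_k) − t_k = 3**(k + 1)*(6*k**2 + 40*k + 63)/(k**2 + 11*k + 30)

Invalid: residual \frac{3^{k + 1} \left(6 k^{2} + 40 k + 63\right)}{k^{2} + 11 k + 30} ≠ 0.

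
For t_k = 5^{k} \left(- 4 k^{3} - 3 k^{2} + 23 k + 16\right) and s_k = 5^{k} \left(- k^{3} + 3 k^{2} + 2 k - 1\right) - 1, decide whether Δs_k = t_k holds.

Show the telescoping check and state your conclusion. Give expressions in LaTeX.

s_(k+1) = -5*5**k*k**3 + 25*5**k*k + 15*5**k - 1
s_(k+1) − s_k = 5**k*(-4*k**3 - 3*k**2 + 23*k + 16)
(s_(k+1) − s_k) − t_k = 0

Valid — Δs_k = t_k.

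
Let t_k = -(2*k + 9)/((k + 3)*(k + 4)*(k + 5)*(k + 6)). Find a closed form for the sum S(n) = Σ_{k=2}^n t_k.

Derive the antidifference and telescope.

Step 1: r(k) = (k + 3)*(2*k + 11)/((k + 7)*(2*k + 9)).
Normal form (A,B,C) = (k + 3, k + 7, k + 9/2).
Solve (k + 3)·f(k+1) − (k + 6)·f(k) = k + 9/2.
Degrees (1,1,1) ⇒ d ≤ 3.
Match coefficients ⇒ f(k) = k*(k + 4)*(k + 8)/30.
R(k) = B(k−1)·f(k)/C(k) = k*(k + 4)*(k + 6)*(k + 8)/(15*(2*k + 9)); s_k = R·t_k = k*(-k - 8)/(15*(k**2 + 8*k + 15)).
s_(k+1) − s_k = (-2*k - 9)/(k**4 + 18*k**3 + 119*k**2 + 342*k + 360) = t_k.
Σ_(k=2)^n t_k = s_(n+1) − s_(2) = ((-n**2 - 10*n - 9)/(15*(n**2 + 10*n + 24))) − (-4/105), i.e. (-n**2 - 10*n + 11)/(35*(n**2 + 10*n + 24)).

S(n) = (-n**2 - 10*n + 11)/(35*(n**2 + 10*n + 24))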